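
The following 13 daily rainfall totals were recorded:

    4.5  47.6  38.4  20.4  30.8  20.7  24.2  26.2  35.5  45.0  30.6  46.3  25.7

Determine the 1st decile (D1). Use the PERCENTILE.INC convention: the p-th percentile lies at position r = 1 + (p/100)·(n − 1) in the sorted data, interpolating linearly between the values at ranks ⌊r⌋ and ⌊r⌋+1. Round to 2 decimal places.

Sorted: 4.5, 20.4, 20.7, 24.2, 25.7, 26.2, 30.6, 30.8, 35.5, 38.4, 45.0, 46.3, 47.6.
n = 13.
r = 1 + (10/100)·(13 − 1) = 1 + 1.2 = 2.2.
Rank 2 is 20.4 and rank 3 is 20.7.
Interpolate: 20.4 + 0.2·(20.7 − 20.4) = 20.4 + 0.2·0.3 = 20.46.

20.46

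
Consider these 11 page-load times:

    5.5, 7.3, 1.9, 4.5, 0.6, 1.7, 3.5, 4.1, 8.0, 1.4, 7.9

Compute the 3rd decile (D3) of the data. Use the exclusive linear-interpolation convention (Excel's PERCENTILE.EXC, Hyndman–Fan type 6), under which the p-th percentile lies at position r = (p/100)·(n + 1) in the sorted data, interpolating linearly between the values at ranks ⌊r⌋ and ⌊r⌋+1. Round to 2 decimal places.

Sorted: 0.6, 1.4, 1.7, 1.9, 3.5, 4.1, 4.5, 5.5, 7.3, 7.9, 8.0.
n = 11.
r = (30/100)·(11 + 1) = 3.6.
Rank 3 is 1.7 and rank 4 is 1.9.
Interpolate: 1.7 + 0.6·(1.9 − 1.7) = 1.7 + 0.6·0.2 = 1.82.

1.82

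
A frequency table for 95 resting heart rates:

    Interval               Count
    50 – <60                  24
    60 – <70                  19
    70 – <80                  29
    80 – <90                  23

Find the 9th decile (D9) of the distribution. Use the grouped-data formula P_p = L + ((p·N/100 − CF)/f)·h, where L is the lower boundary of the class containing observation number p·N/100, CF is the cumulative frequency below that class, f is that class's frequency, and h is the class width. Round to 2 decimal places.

N = 95; target position k = 90/100 · 95 = 85.5.
Cumulative frequencies: 24, 43, 72, 95.
Observation 85.5 falls in the class 80 – <90.
L = 80, CF = 72, f = 23, h = 10.
P90 = 80 + ((85.5 − 72)/23)·10 = 80 + 5.86957 = 85.8696.

85.87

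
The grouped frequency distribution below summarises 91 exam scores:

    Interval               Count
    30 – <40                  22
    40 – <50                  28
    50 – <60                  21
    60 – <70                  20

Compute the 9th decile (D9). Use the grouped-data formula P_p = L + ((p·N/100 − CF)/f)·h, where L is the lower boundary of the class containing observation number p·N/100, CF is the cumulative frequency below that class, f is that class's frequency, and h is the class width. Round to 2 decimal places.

N = 91; target position k = 90/100 · 91 = 81.9.
Cumulative frequencies: 22, 50, 71, 91.
Observation 81.9 falls in the class 60 – <70.
L = 60, CF = 71, f = 20, h = 10.
P90 = 60 + ((81.9 − 71)/20)·10 = 60 + 5.45 = 65.45.

65.45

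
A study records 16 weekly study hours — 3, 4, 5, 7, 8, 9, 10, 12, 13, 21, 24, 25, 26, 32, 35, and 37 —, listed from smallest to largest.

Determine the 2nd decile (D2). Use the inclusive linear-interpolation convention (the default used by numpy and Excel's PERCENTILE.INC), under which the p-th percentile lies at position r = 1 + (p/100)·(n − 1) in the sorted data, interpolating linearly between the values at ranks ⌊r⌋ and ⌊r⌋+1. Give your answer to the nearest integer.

7

n = 16.
r = 1 + (20/100)·(16 − 1) = 1 + 3 = 4.
r is an integer, so P20 is the value at rank 4: 7.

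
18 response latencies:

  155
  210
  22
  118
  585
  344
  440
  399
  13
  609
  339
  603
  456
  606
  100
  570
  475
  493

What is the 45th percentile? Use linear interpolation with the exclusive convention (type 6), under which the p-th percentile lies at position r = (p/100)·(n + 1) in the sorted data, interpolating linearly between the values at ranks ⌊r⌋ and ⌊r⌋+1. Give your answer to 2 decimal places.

Sorted: 13, 22, 100, 118, 155, 210, 339, 344, 399, 440, 456, 475, 493, 570, 585, 603, 606, 609.
n = 18.
r = (45/100)·(18 + 1) = 8.55.
Rank 8 is 344 and rank 9 is 399.
Interpolate: 344 + 0.55·(399 − 344) = 344 + 0.55·55 = 374.25.

374.25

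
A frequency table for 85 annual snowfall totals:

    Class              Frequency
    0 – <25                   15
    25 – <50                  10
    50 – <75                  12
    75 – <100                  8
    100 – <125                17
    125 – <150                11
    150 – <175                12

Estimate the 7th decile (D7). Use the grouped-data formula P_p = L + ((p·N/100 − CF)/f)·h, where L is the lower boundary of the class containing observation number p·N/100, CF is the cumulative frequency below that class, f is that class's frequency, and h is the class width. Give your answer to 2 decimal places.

121.32

N = 85; target position k = 70/100 · 85 = 59.5.
Cumulative frequencies: 15, 25, 37, 45, 62, 73, 85.
Observation 59.5 falls in the class 100 – <125.
L = 100, CF = 45, f = 17, h = 25.
P70 = 100 + ((59.5 − 45)/17)·25 = 100 + 21.3235 = 121.324.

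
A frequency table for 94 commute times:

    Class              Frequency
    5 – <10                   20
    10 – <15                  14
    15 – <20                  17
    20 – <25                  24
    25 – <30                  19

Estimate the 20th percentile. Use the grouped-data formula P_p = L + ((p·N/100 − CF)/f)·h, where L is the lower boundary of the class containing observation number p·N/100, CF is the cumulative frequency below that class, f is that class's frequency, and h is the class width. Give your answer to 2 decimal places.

N = 94; target position k = 20/100 · 94 = 18.8.
Cumulative frequencies: 20, 34, 51, 75, 94.
Observation 18.8 falls in the class 5 – <10.
L = 5, CF = 0, f = 20, h = 5.
P20 = 5 + ((18.8 − 0)/20)·5 = 5 + 4.7 = 9.7.

9.70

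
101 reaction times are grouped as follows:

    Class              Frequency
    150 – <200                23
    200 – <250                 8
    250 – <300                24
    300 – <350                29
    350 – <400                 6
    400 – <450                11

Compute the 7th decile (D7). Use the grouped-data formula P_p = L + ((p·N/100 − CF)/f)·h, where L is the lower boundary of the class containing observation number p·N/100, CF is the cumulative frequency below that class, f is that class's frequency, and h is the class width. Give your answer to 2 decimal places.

327.07

N = 101; target position k = 70/100 · 101 = 70.7.
Cumulative frequencies: 23, 31, 55, 84, 90, 101.
Observation 70.7 falls in the class 300 – <350.
L = 300, CF = 55, f = 29, h = 50.
P70 = 300 + ((70.7 − 55)/29)·50 = 300 + 27.069 = 327.069.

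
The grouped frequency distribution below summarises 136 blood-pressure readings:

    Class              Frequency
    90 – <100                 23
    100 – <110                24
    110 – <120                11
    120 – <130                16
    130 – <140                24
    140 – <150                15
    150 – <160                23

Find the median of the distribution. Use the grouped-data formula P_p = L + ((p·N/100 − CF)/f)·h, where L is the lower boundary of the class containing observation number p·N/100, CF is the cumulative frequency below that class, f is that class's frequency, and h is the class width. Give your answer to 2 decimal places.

126.25

N = 136; target position k = 50/100 · 136 = 68.
Cumulative frequencies: 23, 47, 58, 74, 98, 113, 136.
Observation 68 falls in the class 120 – <130.
L = 120, CF = 58, f = 16, h = 10.
P50 = 120 + ((68 − 58)/16)·10 = 120 + 6.25 = 126.25.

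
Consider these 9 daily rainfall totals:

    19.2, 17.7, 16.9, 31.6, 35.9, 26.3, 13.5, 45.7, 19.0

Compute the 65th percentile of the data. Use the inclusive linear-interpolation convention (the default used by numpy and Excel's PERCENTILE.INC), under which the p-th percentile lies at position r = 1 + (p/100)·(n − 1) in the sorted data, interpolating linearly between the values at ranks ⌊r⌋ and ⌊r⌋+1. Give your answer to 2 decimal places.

Sorted: 13.5, 16.9, 17.7, 19.0, 19.2, 26.3, 31.6, 35.9, 45.7.
n = 9.
r = 1 + (65/100)·(9 − 1) = 1 + 5.2 = 6.2.
Rank 6 is 26.3 and rank 7 is 31.6.
Interpolate: 26.3 + 0.2·(31.6 − 26.3) = 26.3 + 0.2·5.3 = 27.36.

27.36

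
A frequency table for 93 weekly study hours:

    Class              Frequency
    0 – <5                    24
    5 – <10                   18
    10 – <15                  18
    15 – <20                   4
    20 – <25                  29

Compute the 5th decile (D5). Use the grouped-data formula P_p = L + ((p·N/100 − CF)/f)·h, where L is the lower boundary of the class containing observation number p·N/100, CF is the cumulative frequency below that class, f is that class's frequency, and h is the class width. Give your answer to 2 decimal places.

11.25

N = 93; target position k = 50/100 · 93 = 46.5.
Cumulative frequencies: 24, 42, 60, 64, 93.
Observation 46.5 falls in the class 10 – <15.
L = 10, CF = 42, f = 18, h = 5.
P50 = 10 + ((46.5 − 42)/18)·5 = 10 + 1.25 = 11.25.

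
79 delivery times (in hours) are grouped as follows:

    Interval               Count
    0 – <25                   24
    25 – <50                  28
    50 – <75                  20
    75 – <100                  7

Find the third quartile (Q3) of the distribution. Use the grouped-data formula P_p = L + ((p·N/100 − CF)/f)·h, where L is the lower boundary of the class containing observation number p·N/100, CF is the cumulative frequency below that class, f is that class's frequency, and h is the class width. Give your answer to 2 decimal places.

59.06

N = 79; target position k = 75/100 · 79 = 59.25.
Cumulative frequencies: 24, 52, 72, 79.
Observation 59.25 falls in the class 50 – <75.
L = 50, CF = 52, f = 20, h = 25.
P75 = 50 + ((59.25 − 52)/20)·25 = 50 + 9.0625 = 59.0625.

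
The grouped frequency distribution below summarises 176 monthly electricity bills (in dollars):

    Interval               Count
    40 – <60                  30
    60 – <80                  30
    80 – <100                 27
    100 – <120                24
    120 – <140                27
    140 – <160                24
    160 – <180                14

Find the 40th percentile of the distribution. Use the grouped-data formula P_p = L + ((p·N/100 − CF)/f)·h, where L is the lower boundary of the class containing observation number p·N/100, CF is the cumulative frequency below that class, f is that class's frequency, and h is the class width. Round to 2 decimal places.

N = 176; target position k = 40/100 · 176 = 70.4.
Cumulative frequencies: 30, 60, 87, 111, 138, 162, 176.
Observation 70.4 falls in the class 80 – <100.
L = 80, CF = 60, f = 27, h = 20.
P40 = 80 + ((70.4 − 60)/27)·20 = 80 + 7.7037 = 87.7037.

87.70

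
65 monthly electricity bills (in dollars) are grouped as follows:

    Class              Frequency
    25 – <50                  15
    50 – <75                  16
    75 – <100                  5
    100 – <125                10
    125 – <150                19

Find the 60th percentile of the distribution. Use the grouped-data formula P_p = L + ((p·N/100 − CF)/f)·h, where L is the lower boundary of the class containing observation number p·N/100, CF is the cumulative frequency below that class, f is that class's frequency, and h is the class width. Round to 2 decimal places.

107.50

N = 65; target position k = 60/100 · 65 = 39.
Cumulative frequencies: 15, 31, 36, 46, 65.
Observation 39 falls in the class 100 – <125.
L = 100, CF = 36, f = 10, h = 25.
P60 = 100 + ((39 − 36)/10)·25 = 100 + 7.5 = 107.5.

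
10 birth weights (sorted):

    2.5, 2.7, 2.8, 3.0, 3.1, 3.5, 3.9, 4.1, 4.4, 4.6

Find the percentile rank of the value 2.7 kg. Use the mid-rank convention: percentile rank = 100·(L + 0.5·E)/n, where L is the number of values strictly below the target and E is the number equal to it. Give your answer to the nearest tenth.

15.0

Count below 2.7: L = 1; count equal: E = 1; n = 10.
Percentile rank = 100·(1 + 0.5·1)/10 = 100·1.5/10 = 15.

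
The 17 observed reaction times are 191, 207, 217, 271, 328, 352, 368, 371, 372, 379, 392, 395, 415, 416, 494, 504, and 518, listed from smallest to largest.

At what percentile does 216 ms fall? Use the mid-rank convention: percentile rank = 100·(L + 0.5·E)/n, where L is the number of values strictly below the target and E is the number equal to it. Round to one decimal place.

11.8

Count below 216: L = 2; count equal: E = 0; n = 17.
Percentile rank = 100·(2 + 0.5·0)/17 = 100·2/17 = 11.76.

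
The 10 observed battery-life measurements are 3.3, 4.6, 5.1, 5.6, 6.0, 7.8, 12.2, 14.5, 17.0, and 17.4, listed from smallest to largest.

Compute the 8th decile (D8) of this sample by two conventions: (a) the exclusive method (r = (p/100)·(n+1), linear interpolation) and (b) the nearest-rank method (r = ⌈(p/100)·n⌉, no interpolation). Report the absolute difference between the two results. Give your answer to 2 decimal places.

n = 10.
(a) r = 8.8; between ranks 8 (14.5) and 9 (17.0): 16.5.
(b) the nearest-rank method: rank 8 → 14.5.
|16.5 − 14.5| = 2.

2.00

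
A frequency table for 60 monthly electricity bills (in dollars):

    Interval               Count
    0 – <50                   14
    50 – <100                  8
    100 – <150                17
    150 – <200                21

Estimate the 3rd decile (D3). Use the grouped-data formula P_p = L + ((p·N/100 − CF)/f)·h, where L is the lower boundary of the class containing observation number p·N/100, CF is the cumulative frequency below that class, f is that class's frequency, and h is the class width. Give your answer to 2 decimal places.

N = 60; target position k = 30/100 · 60 = 18.
Cumulative frequencies: 14, 22, 39, 60.
Observation 18 falls in the class 50 – <100.
L = 50, CF = 14, f = 8, h = 50.
P30 = 50 + ((18 − 14)/8)·50 = 50 + 25 = 75.

75.00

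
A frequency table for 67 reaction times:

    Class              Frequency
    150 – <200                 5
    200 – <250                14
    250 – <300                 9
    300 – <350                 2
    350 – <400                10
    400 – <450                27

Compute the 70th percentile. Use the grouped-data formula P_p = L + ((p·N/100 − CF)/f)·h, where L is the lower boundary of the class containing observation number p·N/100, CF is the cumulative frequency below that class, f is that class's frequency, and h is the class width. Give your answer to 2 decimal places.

N = 67; target position k = 70/100 · 67 = 46.9.
Cumulative frequencies: 5, 19, 28, 30, 40, 67.
Observation 46.9 falls in the class 400 – <450.
L = 400, CF = 40, f = 27, h = 50.
P70 = 400 + ((46.9 − 40)/27)·50 = 400 + 12.7778 = 412.778.

412.78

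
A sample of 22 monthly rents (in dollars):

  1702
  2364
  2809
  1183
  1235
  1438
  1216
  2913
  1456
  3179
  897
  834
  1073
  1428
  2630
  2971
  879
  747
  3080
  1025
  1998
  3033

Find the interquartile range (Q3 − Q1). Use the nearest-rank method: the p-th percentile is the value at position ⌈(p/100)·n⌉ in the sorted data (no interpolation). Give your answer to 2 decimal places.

Sorted: 747, 834, 879, 897, 1025, 1073, 1183, 1216, 1235, 1428, 1438, 1456, 1702, 1998, 2364, 2630, 2809, 2913, 2971, 3033, 3080, 3179.
n = 22.
P25: rank ⌈25/100·22⌉ = 6 → 1073.
P75: rank ⌈75/100·22⌉ = 17 → 2809.
Difference: 2809 − 1073 = 1736.

1736.00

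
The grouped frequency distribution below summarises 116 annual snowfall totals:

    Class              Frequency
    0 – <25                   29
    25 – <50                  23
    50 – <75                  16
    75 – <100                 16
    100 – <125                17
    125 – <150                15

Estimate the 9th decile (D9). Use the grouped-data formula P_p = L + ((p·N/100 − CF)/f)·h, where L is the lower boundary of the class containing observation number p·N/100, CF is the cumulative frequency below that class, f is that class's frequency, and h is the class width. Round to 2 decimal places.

N = 116; target position k = 90/100 · 116 = 104.4.
Cumulative frequencies: 29, 52, 68, 84, 101, 116.
Observation 104.4 falls in the class 125 – <150.
L = 125, CF = 101, f = 15, h = 25.
P90 = 125 + ((104.4 − 101)/15)·25 = 125 + 5.66667 = 130.667.

130.67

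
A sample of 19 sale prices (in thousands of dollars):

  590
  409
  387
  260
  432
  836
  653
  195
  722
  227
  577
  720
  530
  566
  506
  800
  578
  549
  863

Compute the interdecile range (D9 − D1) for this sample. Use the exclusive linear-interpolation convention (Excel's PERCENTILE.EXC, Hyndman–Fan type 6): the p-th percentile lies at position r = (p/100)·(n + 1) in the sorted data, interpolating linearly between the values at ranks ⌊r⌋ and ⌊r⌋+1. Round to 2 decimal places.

609.00

Sorted: 195, 227, 260, 387, 409, 432, 506, 530, 549, 566, 577, 578, 590, 653, 720, 722, 800, 836, 863.
n = 19.
P10: r = 2 (integer) → 227.
P90: r = 18 (integer) → 836.
Difference: 836 − 227 = 609.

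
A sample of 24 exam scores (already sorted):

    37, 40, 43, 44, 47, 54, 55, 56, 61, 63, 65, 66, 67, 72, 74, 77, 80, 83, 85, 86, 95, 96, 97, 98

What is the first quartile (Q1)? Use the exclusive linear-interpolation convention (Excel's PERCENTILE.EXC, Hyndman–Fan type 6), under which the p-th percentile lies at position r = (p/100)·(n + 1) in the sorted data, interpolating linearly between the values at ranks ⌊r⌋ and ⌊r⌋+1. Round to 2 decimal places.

n = 24.
r = (25/100)·(24 + 1) = 6.25.
Rank 6 is 54 and rank 7 is 55.
Interpolate: 54 + 0.25·(55 − 54) = 54 + 0.25·1 = 54.25.

54.25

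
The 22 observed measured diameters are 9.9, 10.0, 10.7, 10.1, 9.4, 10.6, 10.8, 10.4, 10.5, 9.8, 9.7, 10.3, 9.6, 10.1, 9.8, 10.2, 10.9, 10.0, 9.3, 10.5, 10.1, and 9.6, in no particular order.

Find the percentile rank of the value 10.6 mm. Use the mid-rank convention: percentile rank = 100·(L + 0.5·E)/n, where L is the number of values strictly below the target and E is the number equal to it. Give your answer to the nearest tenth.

Sorted: 9.3, 9.4, 9.6, 9.6, 9.7, 9.8, 9.8, 9.9, 10.0, 10.0, 10.1, 10.1, 10.1, 10.2, 10.3, 10.4, 10.5, 10.5, 10.6, 10.7, 10.8, 10.9.
Count below 10.6: L = 18; count equal: E = 1; n = 22.
Percentile rank = 100·(18 + 0.5·1)/22 = 100·18.5/22 = 84.09.

84.1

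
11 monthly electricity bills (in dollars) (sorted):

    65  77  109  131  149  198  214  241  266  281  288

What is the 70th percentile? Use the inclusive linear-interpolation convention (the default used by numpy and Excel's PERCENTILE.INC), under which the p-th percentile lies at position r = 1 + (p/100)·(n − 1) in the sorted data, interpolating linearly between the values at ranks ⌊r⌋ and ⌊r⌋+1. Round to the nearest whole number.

241

n = 11.
r = 1 + (70/100)·(11 − 1) = 1 + 7 = 8.
r is an integer, so P70 is the value at rank 8: 241.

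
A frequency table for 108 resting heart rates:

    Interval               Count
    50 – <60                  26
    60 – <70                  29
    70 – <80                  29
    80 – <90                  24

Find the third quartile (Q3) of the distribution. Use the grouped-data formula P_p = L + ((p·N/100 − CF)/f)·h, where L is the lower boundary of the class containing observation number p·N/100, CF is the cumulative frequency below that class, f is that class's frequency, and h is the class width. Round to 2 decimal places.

78.97

N = 108; target position k = 75/100 · 108 = 81.
Cumulative frequencies: 26, 55, 84, 108.
Observation 81 falls in the class 70 – <80.
L = 70, CF = 55, f = 29, h = 10.
P75 = 70 + ((81 − 55)/29)·10 = 70 + 8.96552 = 78.9655.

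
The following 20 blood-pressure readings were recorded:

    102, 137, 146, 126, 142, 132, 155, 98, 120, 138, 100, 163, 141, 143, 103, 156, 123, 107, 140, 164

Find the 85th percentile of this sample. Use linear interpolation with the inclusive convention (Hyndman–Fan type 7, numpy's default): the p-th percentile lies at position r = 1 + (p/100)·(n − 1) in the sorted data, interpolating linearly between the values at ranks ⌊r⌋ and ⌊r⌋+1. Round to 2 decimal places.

155.15

Sorted: 98, 100, 102, 103, 107, 120, 123, 126, 132, 137, 138, 140, 141, 142, 143, 146, 155, 156, 163, 164.
n = 20.
r = 1 + (85/100)·(20 − 1) = 1 + 16.15 = 17.15.
Rank 17 is 155 and rank 18 is 156.
Interpolate: 155 + 0.15·(156 − 155) = 155 + 0.15·1 = 155.15.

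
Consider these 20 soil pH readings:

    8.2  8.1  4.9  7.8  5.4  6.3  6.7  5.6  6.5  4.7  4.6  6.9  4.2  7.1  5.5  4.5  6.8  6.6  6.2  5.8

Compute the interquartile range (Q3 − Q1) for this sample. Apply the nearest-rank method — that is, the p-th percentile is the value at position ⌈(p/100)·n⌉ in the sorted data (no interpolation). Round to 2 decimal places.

1.90

Sorted: 4.2, 4.5, 4.6, 4.7, 4.9, 5.4, 5.5, 5.6, 5.8, 6.2, 6.3, 6.5, 6.6, 6.7, 6.8, 6.9, 7.1, 7.8, 8.1, 8.2.
n = 20.
P25: rank ⌈25/100·20⌉ = 5 → 4.9.
P75: rank ⌈75/100·20⌉ = 15 → 6.8.
Difference: 6.8 − 4.9 = 1.9.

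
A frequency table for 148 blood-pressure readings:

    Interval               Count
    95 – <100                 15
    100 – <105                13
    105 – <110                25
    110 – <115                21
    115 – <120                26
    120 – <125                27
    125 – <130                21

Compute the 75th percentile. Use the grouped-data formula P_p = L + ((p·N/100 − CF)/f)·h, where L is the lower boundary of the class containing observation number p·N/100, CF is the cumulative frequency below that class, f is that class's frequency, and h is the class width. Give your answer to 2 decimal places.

N = 148; target position k = 75/100 · 148 = 111.
Cumulative frequencies: 15, 28, 53, 74, 100, 127, 148.
Observation 111 falls in the class 120 – <125.
L = 120, CF = 100, f = 27, h = 5.
P75 = 120 + ((111 − 100)/27)·5 = 120 + 2.03704 = 122.037.

122.04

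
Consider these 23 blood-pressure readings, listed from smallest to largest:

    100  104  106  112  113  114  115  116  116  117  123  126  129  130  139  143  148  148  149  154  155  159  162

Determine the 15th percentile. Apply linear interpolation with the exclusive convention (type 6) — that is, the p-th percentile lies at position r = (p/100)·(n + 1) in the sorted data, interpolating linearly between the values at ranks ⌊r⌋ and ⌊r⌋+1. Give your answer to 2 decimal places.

109.60

n = 23.
r = (15/100)·(23 + 1) = 3.6.
Rank 3 is 106 and rank 4 is 112.
Interpolate: 106 + 0.6·(112 − 106) = 106 + 0.6·6 = 109.6.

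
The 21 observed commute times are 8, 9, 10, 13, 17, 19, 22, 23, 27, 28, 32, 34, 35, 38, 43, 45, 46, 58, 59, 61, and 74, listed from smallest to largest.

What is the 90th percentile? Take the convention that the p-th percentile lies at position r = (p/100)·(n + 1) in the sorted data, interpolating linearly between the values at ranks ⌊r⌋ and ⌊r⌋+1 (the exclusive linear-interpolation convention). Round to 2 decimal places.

n = 21.
r = (90/100)·(21 + 1) = 19.8.
Rank 19 is 59 and rank 20 is 61.
Interpolate: 59 + 0.8·(61 − 59) = 59 + 0.8·2 = 60.6.

60.60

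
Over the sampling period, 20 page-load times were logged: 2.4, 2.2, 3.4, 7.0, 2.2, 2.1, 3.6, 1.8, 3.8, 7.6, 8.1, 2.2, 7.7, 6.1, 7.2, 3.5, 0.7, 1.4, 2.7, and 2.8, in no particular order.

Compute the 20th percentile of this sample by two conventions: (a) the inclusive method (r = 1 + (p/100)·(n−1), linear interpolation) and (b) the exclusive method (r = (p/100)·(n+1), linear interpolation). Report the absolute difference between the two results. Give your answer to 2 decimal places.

0.06

Sorted: 0.7, 1.4, 1.8, 2.1, 2.2, 2.2, 2.2, 2.4, 2.7, 2.8, 3.4, 3.5, 3.6, 3.8, 6.1, 7.0, 7.2, 7.6, 7.7, 8.1.
n = 20.
(a) r = 4.8; between ranks 4 (2.1) and 5 (2.2): 2.18.
(b) r = 4.2; between ranks 4 (2.1) and 5 (2.2): 2.12.
|2.18 − 2.12| = 0.06.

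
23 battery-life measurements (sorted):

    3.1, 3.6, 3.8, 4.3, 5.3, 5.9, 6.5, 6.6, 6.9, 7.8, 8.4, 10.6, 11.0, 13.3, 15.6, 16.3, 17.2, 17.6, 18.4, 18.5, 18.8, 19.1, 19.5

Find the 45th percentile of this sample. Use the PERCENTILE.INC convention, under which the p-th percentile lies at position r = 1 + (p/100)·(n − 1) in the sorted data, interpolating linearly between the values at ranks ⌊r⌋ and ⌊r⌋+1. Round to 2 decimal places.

n = 23.
r = 1 + (45/100)·(23 − 1) = 1 + 9.9 = 10.9.
Rank 10 is 7.8 and rank 11 is 8.4.
Interpolate: 7.8 + 0.9·(8.4 − 7.8) = 7.8 + 0.9·0.6 = 8.34.

8.34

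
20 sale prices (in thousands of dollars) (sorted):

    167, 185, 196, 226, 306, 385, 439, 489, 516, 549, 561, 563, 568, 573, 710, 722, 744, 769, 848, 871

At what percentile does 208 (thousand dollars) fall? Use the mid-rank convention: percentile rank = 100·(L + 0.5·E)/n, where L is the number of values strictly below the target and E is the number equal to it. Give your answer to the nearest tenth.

Count below 208: L = 3; count equal: E = 0; n = 20.
Percentile rank = 100·(3 + 0.5·0)/20 = 100·3/20 = 15.

15.0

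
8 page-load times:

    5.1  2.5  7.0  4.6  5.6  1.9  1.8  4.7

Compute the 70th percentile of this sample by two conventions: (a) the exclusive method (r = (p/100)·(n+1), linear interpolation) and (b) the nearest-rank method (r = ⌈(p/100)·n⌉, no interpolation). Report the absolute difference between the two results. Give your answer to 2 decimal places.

0.15

Sorted: 1.8, 1.9, 2.5, 4.6, 4.7, 5.1, 5.6, 7.0.
n = 8.
(a) r = 6.3; between ranks 6 (5.1) and 7 (5.6): 5.25.
(b) the nearest-rank method: rank 6 → 5.1.
|5.25 − 5.1| = 0.15.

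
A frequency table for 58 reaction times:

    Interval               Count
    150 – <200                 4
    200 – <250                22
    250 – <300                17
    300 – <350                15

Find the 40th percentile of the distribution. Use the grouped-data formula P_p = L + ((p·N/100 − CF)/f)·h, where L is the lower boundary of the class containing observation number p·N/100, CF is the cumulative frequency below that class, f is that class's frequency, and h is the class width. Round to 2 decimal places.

N = 58; target position k = 40/100 · 58 = 23.2.
Cumulative frequencies: 4, 26, 43, 58.
Observation 23.2 falls in the class 200 – <250.
L = 200, CF = 4, f = 22, h = 50.
P40 = 200 + ((23.2 − 4)/22)·50 = 200 + 43.6364 = 243.636.

243.64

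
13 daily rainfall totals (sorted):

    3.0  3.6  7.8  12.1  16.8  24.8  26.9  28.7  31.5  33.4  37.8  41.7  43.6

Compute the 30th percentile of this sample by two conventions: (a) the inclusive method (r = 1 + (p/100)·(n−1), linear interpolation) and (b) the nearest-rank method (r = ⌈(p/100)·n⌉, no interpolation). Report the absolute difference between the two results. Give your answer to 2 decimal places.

n = 13.
(a) r = 4.6; between ranks 4 (12.1) and 5 (16.8): 14.92.
(b) the nearest-rank method: rank 4 → 12.1.
|14.92 − 12.1| = 2.82.

2.82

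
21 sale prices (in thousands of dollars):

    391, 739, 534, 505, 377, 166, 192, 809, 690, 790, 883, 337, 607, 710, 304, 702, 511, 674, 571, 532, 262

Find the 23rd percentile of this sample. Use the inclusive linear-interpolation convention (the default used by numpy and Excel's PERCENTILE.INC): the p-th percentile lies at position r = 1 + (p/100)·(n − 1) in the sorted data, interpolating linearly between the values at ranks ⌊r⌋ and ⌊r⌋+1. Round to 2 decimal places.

361.00

Sorted: 166, 192, 262, 304, 337, 377, 391, 505, 511, 532, 534, 571, 607, 674, 690, 702, 710, 739, 790, 809, 883.
n = 21.
r = 1 + (23/100)·(21 − 1) = 1 + 4.6 = 5.6.
Rank 5 is 337 and rank 6 is 377.
Interpolate: 337 + 0.6·(377 − 337) = 337 + 0.6·40 = 361.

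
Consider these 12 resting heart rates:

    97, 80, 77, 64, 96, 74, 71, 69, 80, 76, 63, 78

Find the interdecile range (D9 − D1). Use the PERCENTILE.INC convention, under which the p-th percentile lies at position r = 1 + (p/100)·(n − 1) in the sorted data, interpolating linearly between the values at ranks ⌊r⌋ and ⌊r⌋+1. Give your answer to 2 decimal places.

29.90

Sorted: 63, 64, 69, 71, 74, 76, 77, 78, 80, 80, 96, 97.
n = 12.
P10: r = 2.1; ranks 2–3 are 64, 69; interpolating gives 64.5.
P90: r = 10.9; ranks 10–11 are 80, 96; interpolating gives 94.4.
Difference: 94.4 − 64.5 = 29.9.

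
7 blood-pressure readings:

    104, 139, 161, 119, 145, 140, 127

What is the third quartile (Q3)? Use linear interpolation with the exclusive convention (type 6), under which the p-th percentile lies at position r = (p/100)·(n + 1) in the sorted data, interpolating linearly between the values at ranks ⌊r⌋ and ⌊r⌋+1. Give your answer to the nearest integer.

145

Sorted: 104, 119, 127, 139, 140, 145, 161.
n = 7.
r = (75/100)·(7 + 1) = 6.
r is an integer, so P75 is the value at rank 6: 145.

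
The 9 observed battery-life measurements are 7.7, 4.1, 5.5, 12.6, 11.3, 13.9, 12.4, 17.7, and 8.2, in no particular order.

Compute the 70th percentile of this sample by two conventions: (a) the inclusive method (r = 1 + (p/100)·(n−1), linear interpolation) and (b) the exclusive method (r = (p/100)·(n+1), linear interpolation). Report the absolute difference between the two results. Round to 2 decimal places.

Sorted: 4.1, 5.5, 7.7, 8.2, 11.3, 12.4, 12.6, 13.9, 17.7.
n = 9.
(a) r = 6.6; between ranks 6 (12.4) and 7 (12.6): 12.52.
(b) r = 7 → value at rank 7 = 12.6.
|12.52 − 12.6| = 0.08.

0.08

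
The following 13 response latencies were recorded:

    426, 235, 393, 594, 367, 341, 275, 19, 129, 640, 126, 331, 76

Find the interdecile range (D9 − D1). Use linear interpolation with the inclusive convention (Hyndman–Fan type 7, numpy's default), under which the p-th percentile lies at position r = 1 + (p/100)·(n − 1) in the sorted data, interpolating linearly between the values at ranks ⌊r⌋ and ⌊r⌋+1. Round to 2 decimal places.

474.40

Sorted: 19, 76, 126, 129, 235, 275, 331, 341, 367, 393, 426, 594, 640.
n = 13.
P10: r = 2.2; ranks 2–3 are 76, 126; interpolating gives 86.
P90: r = 11.8; ranks 11–12 are 426, 594; interpolating gives 560.4.
Difference: 560.4 − 86 = 474.4.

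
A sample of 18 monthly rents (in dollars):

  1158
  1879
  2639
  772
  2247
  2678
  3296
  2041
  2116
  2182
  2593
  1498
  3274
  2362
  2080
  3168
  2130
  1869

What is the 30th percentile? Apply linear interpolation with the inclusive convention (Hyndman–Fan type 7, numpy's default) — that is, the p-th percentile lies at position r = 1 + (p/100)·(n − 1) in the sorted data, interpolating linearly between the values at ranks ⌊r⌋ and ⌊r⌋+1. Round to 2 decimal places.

2044.90

Sorted: 772, 1158, 1498, 1869, 1879, 2041, 2080, 2116, 2130, 2182, 2247, 2362, 2593, 2639, 2678, 3168, 3274, 3296.
n = 18.
r = 1 + (30/100)·(18 − 1) = 1 + 5.1 = 6.1.
Rank 6 is 2041 and rank 7 is 2080.
Interpolate: 2041 + 0.1·(2080 − 2041) = 2041 + 0.1·39 = 2044.9.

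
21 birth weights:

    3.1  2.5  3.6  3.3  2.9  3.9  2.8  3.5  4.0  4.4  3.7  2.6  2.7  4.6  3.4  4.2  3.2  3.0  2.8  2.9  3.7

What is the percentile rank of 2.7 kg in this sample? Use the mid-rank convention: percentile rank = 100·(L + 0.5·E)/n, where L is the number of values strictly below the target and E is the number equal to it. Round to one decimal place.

Sorted: 2.5, 2.6, 2.7, 2.8, 2.8, 2.9, 2.9, 3.0, 3.1, 3.2, 3.3, 3.4, 3.5, 3.6, 3.7, 3.7, 3.9, 4.0, 4.2, 4.4, 4.6.
Count below 2.7: L = 2; count equal: E = 1; n = 21.
Percentile rank = 100·(2 + 0.5·1)/21 = 100·2.5/21 = 11.9.

11.9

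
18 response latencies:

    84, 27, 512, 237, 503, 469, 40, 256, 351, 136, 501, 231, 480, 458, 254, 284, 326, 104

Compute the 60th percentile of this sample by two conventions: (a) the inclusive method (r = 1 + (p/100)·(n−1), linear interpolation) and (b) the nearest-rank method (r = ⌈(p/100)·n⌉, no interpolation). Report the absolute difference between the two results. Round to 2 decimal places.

5.00

Sorted: 27, 40, 84, 104, 136, 231, 237, 254, 256, 284, 326, 351, 458, 469, 480, 501, 503, 512.
n = 18.
(a) r = 11.2; between ranks 11 (326) and 12 (351): 331.
(b) the nearest-rank method: rank 11 → 326.
|331 − 326| = 5.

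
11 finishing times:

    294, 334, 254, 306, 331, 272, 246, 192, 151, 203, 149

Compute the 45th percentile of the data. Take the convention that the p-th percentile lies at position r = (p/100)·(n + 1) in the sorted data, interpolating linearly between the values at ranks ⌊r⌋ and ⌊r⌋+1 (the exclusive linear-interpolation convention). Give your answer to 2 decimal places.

Sorted: 149, 151, 192, 203, 246, 254, 272, 294, 306, 331, 334.
n = 11.
r = (45/100)·(11 + 1) = 5.4.
Rank 5 is 246 and rank 6 is 254.
Interpolate: 246 + 0.4·(254 − 246) = 246 + 0.4·8 = 249.2.

249.20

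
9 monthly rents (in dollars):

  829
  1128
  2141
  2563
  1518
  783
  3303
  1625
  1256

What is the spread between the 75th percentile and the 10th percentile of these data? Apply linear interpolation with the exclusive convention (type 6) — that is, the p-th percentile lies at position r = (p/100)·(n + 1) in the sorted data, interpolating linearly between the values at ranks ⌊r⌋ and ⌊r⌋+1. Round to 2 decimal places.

Sorted: 783, 829, 1128, 1256, 1518, 1625, 2141, 2563, 3303.
n = 9.
P10: r = 1 (integer) → 783.
P75: r = 7.5; ranks 7–8 are 2141, 2563; interpolating gives 2352.
Difference: 2352 − 783 = 1569.

1569.00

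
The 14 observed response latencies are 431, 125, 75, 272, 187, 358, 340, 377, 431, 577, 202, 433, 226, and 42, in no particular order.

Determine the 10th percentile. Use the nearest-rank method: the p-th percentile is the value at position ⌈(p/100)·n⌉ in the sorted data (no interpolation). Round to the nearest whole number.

75

Sorted: 42, 75, 125, 187, 202, 226, 272, 340, 358, 377, 431, 431, 433, 577.
n = 14.
Position = ⌈10/100 · 14⌉ = ⌈1.4⌉ = 2.
The value at rank 2 is 75.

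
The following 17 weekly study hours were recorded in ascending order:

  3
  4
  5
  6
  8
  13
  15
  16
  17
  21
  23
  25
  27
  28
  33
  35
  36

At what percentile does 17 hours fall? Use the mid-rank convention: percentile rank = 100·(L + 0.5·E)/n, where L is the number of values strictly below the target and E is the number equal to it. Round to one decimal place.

Count below 17: L = 8; count equal: E = 1; n = 17.
Percentile rank = 100·(8 + 0.5·1)/17 = 100·8.5/17 = 50.

50.0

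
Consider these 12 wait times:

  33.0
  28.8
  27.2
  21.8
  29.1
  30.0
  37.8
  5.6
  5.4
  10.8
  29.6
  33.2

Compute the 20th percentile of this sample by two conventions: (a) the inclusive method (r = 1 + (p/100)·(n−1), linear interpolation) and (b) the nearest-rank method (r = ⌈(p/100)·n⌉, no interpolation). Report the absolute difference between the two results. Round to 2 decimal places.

Sorted: 5.4, 5.6, 10.8, 21.8, 27.2, 28.8, 29.1, 29.6, 30.0, 33.0, 33.2, 37.8.
n = 12.
(a) r = 3.2; between ranks 3 (10.8) and 4 (21.8): 13.
(b) the nearest-rank method: rank 3 → 10.8.
|13 − 10.8| = 2.2.

2.20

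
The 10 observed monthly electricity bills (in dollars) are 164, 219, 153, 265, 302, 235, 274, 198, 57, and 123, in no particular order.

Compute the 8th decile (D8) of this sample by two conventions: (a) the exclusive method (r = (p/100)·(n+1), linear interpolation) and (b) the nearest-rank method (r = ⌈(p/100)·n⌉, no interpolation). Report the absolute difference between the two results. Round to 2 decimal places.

7.20

Sorted: 57, 123, 153, 164, 198, 219, 235, 265, 274, 302.
n = 10.
(a) r = 8.8; between ranks 8 (265) and 9 (274): 272.2.
(b) the nearest-rank method: rank 8 → 265.
|272.2 − 265| = 7.2.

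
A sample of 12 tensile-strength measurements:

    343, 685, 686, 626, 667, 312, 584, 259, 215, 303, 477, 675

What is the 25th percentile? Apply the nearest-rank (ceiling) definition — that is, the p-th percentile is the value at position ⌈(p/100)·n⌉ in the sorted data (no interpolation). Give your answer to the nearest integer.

303

Sorted: 215, 259, 303, 312, 343, 477, 584, 626, 667, 675, 685, 686.
n = 12.
Position = ⌈25/100 · 12⌉ = ⌈3⌉ = 3.
The value at rank 3 is 303.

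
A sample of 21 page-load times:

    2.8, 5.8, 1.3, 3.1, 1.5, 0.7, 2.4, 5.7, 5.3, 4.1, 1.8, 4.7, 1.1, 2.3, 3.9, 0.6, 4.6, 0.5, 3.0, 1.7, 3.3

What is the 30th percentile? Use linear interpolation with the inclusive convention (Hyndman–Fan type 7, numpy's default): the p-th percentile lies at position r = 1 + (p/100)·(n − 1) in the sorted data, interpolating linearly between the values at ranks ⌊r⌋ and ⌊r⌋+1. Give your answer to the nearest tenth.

1.7

Sorted: 0.5, 0.6, 0.7, 1.1, 1.3, 1.5, 1.7, 1.8, 2.3, 2.4, 2.8, 3.0, 3.1, 3.3, 3.9, 4.1, 4.6, 4.7, 5.3, 5.7, 5.8.
n = 21.
r = 1 + (30/100)·(21 − 1) = 1 + 6 = 7.
r is an integer, so P30 is the value at rank 7: 1.7.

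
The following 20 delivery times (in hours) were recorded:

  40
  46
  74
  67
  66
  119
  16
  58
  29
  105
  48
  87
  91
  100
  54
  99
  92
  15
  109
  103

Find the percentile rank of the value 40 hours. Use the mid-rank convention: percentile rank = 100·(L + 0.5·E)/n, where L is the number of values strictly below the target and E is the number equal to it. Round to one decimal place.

17.5

Sorted: 15, 16, 29, 40, 46, 48, 54, 58, 66, 67, 74, 87, 91, 92, 99, 100, 103, 105, 109, 119.
Count below 40: L = 3; count equal: E = 1; n = 20.
Percentile rank = 100·(3 + 0.5·1)/20 = 100·3.5/20 = 17.5.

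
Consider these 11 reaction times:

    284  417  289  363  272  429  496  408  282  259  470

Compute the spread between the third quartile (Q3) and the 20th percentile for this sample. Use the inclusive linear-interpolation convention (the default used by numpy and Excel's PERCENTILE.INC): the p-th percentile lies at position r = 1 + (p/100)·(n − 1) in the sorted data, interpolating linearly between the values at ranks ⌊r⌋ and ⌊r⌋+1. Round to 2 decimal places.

141.00

Sorted: 259, 272, 282, 284, 289, 363, 408, 417, 429, 470, 496.
n = 11.
P20: r = 3 (integer) → 282.
P75: r = 8.5; ranks 8–9 are 417, 429; interpolating gives 423.
Difference: 423 − 282 = 141.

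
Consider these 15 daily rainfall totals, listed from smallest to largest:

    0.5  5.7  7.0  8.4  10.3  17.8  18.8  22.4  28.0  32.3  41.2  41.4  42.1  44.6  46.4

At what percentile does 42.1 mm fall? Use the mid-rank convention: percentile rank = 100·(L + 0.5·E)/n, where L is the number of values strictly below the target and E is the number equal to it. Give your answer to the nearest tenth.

83.3

Count below 42.1: L = 12; count equal: E = 1; n = 15.
Percentile rank = 100·(12 + 0.5·1)/15 = 100·12.5/15 = 83.33.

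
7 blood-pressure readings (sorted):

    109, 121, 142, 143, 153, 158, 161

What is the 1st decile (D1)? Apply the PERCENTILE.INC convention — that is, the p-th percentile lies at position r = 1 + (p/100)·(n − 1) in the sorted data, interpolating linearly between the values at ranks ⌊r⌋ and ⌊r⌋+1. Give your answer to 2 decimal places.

n = 7.
r = 1 + (10/100)·(7 − 1) = 1 + 0.6 = 1.6.
Rank 1 is 109 and rank 2 is 121.
Interpolate: 109 + 0.6·(121 − 109) = 109 + 0.6·12 = 116.2.

116.20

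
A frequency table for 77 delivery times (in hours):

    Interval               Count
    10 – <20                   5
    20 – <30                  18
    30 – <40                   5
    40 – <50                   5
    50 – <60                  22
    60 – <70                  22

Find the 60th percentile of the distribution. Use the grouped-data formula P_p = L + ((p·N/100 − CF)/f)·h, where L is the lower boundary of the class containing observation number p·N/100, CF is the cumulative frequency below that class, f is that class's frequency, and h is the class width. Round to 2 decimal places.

N = 77; target position k = 60/100 · 77 = 46.2.
Cumulative frequencies: 5, 23, 28, 33, 55, 77.
Observation 46.2 falls in the class 50 – <60.
L = 50, CF = 33, f = 22, h = 10.
P60 = 50 + ((46.2 − 33)/22)·10 = 50 + 6 = 56.

56.00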